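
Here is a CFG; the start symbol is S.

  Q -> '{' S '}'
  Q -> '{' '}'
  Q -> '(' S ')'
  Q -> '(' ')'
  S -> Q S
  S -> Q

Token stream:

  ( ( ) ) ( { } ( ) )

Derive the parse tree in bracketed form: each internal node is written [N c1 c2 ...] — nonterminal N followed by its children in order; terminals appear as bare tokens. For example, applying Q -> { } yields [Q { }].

S
Q S
( S ) S
( Q ) S
( ( ) ) S
( ( ) ) Q
( ( ) ) ( S )
( ( ) ) ( Q S )
( ( ) ) ( { } S )
( ( ) ) ( { } Q )
( ( ) ) ( { } ( ) )

[S [Q ( [S [Q ( )]] )] [S [Q ( [S [Q { }] [S [Q ( )]]] )]]]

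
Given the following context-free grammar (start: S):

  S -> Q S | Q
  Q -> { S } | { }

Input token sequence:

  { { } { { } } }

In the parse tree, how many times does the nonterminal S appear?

[S [Q { [S [Q { }] [S [Q { [S [Q { }]] }]]] }]]

4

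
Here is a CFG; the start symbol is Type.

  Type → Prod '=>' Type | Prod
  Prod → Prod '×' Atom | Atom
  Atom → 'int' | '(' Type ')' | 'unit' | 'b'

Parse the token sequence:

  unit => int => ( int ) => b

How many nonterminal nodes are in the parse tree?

15

[Type [Prod [Atom unit]] => [Type [Prod [Atom int]] => [Type [Prod [Atom ( [Type [Prod [Atom int]]] )]] => [Type [Prod [Atom b]]]]]]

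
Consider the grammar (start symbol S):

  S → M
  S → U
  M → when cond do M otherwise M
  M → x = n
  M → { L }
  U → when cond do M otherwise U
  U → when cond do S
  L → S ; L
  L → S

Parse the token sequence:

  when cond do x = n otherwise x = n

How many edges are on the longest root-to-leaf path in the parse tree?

[S [M when cond do [M x = n] otherwise [M x = n]]]

3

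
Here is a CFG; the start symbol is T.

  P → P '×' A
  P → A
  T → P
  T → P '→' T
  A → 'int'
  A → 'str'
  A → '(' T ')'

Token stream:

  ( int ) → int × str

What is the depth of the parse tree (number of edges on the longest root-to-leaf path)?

[T [P [A ( [T [P [A int]]] )]] → [T [P [P [A int]] × [A str]]]]

6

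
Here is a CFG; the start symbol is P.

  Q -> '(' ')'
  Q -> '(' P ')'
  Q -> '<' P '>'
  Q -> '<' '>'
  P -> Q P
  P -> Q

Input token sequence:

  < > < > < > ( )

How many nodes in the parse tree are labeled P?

[P [Q < >] [P [Q < >] [P [Q < >] [P [Q ( )]]]]]

4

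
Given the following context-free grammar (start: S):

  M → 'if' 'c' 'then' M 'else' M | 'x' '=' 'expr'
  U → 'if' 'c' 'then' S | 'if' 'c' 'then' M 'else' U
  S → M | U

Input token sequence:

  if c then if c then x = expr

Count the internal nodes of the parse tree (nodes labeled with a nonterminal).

[S [U if c then [S [U if c then [S [M x = expr]]]]]]

6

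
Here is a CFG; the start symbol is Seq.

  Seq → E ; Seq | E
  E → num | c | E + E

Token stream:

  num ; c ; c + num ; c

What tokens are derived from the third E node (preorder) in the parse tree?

[Seq [E num] ; [Seq [E c] ; [Seq [E [E c] + [E num]] ; [Seq [E c]]]]]

c + num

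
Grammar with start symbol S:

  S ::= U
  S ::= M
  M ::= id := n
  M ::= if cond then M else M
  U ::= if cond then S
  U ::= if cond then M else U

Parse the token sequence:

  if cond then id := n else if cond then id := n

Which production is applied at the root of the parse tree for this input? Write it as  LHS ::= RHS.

[S [U if cond then [M id := n] else [U if cond then [S [M id := n]]]]]

S ::= U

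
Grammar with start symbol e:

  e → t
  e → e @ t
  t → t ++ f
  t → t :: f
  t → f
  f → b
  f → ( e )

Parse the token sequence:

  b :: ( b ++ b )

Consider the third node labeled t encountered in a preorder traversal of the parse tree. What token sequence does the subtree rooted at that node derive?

b ++ b

[e [t [t [f b]] :: [f ( [e [t [t [f b]] ++ [f b]]] )]]]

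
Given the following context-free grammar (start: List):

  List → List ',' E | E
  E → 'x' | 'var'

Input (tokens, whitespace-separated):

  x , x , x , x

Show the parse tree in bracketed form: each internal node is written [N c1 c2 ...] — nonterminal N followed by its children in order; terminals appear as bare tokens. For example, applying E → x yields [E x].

[List [List [List [List [E x]] , [E x]] , [E x]] , [E x]]

List
List , E
List , E , E
List , E , E , E
E , E , E , E
x , E , E , E
x , x , E , E
x , x , x , E
x , x , x , x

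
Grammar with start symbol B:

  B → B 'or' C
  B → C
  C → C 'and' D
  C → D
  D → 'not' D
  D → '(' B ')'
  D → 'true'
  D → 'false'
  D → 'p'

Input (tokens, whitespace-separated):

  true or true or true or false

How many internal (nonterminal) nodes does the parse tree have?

12

[B [B [B [B [C [D true]]] or [C [D true]]] or [C [D true]]] or [C [D false]]]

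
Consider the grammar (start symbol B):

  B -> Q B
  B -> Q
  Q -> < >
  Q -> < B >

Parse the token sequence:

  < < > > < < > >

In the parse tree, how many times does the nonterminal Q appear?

[B [Q < [B [Q < >]] >] [B [Q < [B [Q < >]] >]]]

4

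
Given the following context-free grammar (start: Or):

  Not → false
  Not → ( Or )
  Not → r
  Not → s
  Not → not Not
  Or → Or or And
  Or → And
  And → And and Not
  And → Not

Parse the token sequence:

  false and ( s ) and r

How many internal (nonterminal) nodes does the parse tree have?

[Or [And [And [And [Not false]] and [Not ( [Or [And [Not s]]] )]] and [Not r]]]

10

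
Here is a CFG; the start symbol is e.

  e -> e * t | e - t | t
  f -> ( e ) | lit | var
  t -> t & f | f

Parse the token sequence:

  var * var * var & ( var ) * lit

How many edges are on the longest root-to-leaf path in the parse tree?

[e [e [e [e [t [f var]]] * [t [f var]]] * [t [t [f var]] & [f ( [e [t [f var]]] )]]] * [t [f lit]]]

7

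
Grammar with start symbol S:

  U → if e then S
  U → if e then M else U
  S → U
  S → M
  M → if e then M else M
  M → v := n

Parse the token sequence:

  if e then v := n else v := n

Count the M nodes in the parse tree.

3

[S [M if e then [M v := n] else [M v := n]]]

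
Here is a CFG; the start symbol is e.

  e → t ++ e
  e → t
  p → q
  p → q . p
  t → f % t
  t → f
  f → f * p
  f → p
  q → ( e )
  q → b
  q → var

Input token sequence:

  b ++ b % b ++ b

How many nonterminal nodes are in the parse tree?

[e [t [f [p [q b]]]] ++ [e [t [f [p [q b]]] % [t [f [p [q b]]]]] ++ [e [t [f [p [q b]]]]]]]

19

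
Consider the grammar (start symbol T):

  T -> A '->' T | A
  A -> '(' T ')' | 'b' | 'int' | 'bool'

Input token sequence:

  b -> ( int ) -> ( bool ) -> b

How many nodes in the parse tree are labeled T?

[T [A b] -> [T [A ( [T [A int]] )] -> [T [A ( [T [A bool]] )] -> [T [A b]]]]]

6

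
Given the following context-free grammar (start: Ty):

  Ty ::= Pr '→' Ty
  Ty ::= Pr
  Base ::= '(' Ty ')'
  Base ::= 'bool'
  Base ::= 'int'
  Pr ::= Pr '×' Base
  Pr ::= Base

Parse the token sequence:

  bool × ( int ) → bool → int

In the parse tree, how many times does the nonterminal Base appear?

5

[Ty [Pr [Pr [Base bool]] × [Base ( [Ty [Pr [Base int]]] )]] → [Ty [Pr [Base bool]] → [Ty [Pr [Base int]]]]]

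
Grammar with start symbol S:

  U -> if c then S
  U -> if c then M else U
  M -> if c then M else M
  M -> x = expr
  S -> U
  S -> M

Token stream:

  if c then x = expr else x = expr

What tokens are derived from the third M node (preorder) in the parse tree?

[S [M if c then [M x = expr] else [M x = expr]]]

x = expr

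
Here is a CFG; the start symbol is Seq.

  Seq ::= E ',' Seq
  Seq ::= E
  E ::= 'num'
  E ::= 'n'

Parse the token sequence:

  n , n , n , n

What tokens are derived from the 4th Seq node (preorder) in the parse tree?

n

[Seq [E n] , [Seq [E n] , [Seq [E n] , [Seq [E n]]]]]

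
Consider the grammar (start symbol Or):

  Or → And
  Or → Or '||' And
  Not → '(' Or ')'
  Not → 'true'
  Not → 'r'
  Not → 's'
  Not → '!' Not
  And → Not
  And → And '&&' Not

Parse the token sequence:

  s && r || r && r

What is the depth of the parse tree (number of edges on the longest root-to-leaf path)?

[Or [Or [And [And [Not s]] && [Not r]]] || [And [And [Not r]] && [Not r]]]

5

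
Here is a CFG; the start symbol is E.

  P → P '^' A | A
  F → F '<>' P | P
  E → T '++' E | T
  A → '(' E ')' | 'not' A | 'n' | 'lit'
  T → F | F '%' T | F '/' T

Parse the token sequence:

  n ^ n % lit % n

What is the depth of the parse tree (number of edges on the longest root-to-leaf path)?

[E [T [F [P [P [A n]] ^ [A n]]] % [T [F [P [A lit]]] % [T [F [P [A n]]]]]]]

7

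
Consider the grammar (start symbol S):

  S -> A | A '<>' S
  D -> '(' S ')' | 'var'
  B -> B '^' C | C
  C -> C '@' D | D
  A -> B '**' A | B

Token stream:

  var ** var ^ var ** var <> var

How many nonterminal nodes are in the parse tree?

[S [A [B [C [D var]]] ** [A [B [B [C [D var]]] ^ [C [D var]]] ** [A [B [C [D var]]]]]] <> [S [A [B [C [D var]]]]]]

21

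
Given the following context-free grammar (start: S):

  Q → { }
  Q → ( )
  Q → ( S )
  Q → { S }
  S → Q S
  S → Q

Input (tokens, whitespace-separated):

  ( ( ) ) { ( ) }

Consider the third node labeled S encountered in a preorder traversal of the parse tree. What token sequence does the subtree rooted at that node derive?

[S [Q ( [S [Q ( )]] )] [S [Q { [S [Q ( )]] }]]]

{ ( ) }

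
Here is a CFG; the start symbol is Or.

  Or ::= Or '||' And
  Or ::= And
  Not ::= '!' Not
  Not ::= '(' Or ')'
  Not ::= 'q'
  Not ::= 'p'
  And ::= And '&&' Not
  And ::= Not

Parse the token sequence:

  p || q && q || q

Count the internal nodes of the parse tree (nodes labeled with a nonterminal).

[Or [Or [Or [And [Not p]]] || [And [And [Not q]] && [Not q]]] || [And [Not q]]]

11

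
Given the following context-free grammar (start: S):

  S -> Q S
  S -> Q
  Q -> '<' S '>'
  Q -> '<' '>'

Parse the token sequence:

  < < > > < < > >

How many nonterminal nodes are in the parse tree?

8

[S [Q < [S [Q < >]] >] [S [Q < [S [Q < >]] >]]]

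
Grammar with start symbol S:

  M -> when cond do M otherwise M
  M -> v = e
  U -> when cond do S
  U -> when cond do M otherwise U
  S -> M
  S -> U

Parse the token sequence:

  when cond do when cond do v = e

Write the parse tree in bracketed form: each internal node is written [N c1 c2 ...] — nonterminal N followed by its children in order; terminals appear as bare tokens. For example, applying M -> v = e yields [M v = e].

S
U
when cond do S
when cond do U
when cond do when cond do S
when cond do when cond do M
when cond do when cond do v = e

[S [U when cond do [S [U when cond do [S [M v = e]]]]]]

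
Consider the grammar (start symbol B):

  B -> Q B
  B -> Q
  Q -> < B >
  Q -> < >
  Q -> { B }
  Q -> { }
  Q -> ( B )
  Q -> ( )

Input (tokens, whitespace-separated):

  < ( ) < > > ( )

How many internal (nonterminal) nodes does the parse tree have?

[B [Q < [B [Q ( )] [B [Q < >]]] >] [B [Q ( )]]]

8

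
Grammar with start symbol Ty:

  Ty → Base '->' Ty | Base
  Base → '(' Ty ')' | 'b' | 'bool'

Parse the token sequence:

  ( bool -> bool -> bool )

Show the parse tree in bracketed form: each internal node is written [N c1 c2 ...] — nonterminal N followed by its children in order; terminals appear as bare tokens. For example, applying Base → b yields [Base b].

Ty
Base
( Ty )
( Base -> Ty )
( bool -> Ty )
( bool -> Base -> Ty )
( bool -> bool -> Ty )
( bool -> bool -> Base )
( bool -> bool -> bool )

[Ty [Base ( [Ty [Base bool] -> [Ty [Base bool] -> [Ty [Base bool]]]] )]]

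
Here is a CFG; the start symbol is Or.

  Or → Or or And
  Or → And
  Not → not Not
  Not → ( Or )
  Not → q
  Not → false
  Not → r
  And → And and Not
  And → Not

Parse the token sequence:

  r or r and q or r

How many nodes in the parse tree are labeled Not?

4

[Or [Or [Or [And [Not r]]] or [And [And [Not r]] and [Not q]]] or [And [Not r]]]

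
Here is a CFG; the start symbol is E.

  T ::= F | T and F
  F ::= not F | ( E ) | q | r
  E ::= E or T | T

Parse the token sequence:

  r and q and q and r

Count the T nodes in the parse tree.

4

[E [T [T [T [T [F r]] and [F q]] and [F q]] and [F r]]]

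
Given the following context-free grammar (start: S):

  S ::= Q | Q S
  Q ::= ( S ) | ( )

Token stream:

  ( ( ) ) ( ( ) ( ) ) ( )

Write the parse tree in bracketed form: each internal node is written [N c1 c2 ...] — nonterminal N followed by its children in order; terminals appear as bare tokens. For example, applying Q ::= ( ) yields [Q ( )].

[S [Q ( [S [Q ( )]] )] [S [Q ( [S [Q ( )] [S [Q ( )]]] )] [S [Q ( )]]]]

S
Q S
( S ) S
( Q ) S
( ( ) ) S
( ( ) ) Q S
( ( ) ) ( S ) S
( ( ) ) ( Q S ) S
( ( ) ) ( ( ) S ) S
( ( ) ) ( ( ) Q ) S
( ( ) ) ( ( ) ( ) ) S
( ( ) ) ( ( ) ( ) ) Q
( ( ) ) ( ( ) ( ) ) ( )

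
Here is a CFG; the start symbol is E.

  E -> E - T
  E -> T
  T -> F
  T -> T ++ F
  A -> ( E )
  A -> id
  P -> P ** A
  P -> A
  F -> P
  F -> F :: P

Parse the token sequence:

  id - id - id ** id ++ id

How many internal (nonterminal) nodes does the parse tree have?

[E [E [E [T [F [P [A id]]]]] - [T [F [P [A id]]]]] - [T [T [F [P [P [A id]] ** [A id]]]] ++ [F [P [A id]]]]]

21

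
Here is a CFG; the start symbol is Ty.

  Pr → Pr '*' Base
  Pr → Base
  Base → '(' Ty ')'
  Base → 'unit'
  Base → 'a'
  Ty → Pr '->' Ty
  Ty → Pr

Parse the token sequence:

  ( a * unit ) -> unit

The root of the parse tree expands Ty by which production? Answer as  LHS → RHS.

[Ty [Pr [Base ( [Ty [Pr [Pr [Base a]] * [Base unit]]] )]] -> [Ty [Pr [Base unit]]]]

Ty → Pr '->' Ty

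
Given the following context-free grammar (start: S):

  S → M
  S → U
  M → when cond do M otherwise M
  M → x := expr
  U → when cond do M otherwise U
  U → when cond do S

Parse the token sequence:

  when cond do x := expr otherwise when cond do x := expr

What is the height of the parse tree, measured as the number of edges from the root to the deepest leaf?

[S [U when cond do [M x := expr] otherwise [U when cond do [S [M x := expr]]]]]

5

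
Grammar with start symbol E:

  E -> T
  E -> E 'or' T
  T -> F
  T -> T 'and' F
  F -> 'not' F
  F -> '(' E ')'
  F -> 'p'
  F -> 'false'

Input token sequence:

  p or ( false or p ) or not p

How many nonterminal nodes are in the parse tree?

[E [E [E [T [F p]]] or [T [F ( [E [E [T [F false]]] or [T [F p]]] )]]] or [T [F not [F p]]]]

16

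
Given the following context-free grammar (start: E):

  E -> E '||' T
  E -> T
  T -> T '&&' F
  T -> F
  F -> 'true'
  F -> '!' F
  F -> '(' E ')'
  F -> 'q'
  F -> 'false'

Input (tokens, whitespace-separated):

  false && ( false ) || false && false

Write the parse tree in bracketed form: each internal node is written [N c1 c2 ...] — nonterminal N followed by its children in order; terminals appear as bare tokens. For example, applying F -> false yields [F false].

[E [E [T [T [F false]] && [F ( [E [T [F false]]] )]]] || [T [T [F false]] && [F false]]]

E
E || T
T || T
T && F || T
F && F || T
false && F || T
false && ( E ) || T
false && ( T ) || T
false && ( F ) || T
false && ( false ) || T
false && ( false ) || T && F
false && ( false ) || F && F
false && ( false ) || false && F
false && ( false ) || false && false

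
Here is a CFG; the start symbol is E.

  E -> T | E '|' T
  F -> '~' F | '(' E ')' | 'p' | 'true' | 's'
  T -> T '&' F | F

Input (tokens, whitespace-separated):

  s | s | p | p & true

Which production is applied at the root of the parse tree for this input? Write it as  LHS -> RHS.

[E [E [E [E [T [F s]]] | [T [F s]]] | [T [F p]]] | [T [T [F p]] & [F true]]]

E -> E '|' T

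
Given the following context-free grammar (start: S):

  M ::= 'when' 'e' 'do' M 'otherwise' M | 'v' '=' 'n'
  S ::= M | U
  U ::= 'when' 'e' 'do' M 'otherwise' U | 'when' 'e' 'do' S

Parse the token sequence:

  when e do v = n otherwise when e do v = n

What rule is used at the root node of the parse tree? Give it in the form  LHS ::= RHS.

S ::= U

[S [U when e do [M v = n] otherwise [U when e do [S [M v = n]]]]]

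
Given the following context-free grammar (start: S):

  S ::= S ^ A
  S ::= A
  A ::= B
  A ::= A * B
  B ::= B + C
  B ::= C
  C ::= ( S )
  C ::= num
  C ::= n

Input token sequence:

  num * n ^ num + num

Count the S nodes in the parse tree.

[S [S [A [A [B [C num]]] * [B [C n]]]] ^ [A [B [B [C num]] + [C num]]]]

2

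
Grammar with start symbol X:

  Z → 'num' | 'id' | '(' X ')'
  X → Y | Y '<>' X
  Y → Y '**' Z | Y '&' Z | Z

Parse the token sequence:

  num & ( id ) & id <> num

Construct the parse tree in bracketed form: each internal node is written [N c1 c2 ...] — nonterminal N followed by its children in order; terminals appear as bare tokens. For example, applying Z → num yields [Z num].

X
Y <> X
Y & Z <> X
Y & Z & Z <> X
Z & Z & Z <> X
num & Z & Z <> X
num & ( X ) & Z <> X
num & ( Y ) & Z <> X
num & ( Z ) & Z <> X
num & ( id ) & Z <> X
num & ( id ) & id <> X
num & ( id ) & id <> Y
num & ( id ) & id <> Z
num & ( id ) & id <> num

[X [Y [Y [Y [Z num]] & [Z ( [X [Y [Z id]]] )]] & [Z id]] <> [X [Y [Z num]]]]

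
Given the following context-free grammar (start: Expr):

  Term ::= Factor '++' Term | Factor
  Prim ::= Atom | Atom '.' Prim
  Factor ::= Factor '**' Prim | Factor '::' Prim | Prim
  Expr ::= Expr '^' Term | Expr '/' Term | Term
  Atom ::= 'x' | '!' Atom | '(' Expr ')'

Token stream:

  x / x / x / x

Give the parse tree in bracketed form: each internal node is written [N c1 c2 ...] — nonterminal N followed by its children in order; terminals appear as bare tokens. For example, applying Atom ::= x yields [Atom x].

Expr
Expr / Term
Expr / Term / Term
Expr / Term / Term / Term
Term / Term / Term / Term
Factor / Term / Term / Term
Prim / Term / Term / Term
Atom / Term / Term / Term
x / Term / Term / Term
x / Factor / Term / Term
x / Prim / Term / Term
x / Atom / Term / Term
x / x / Term / Term
x / x / Factor / Term
x / x / Prim / Term
x / x / Atom / Term
x / x / x / Term
x / x / x / Factor
x / x / x / Prim
x / x / x / Atom
x / x / x / x

[Expr [Expr [Expr [Expr [Term [Factor [Prim [Atom x]]]]] / [Term [Factor [Prim [Atom x]]]]] / [Term [Factor [Prim [Atom x]]]]] / [Term [Factor [Prim [Atom x]]]]]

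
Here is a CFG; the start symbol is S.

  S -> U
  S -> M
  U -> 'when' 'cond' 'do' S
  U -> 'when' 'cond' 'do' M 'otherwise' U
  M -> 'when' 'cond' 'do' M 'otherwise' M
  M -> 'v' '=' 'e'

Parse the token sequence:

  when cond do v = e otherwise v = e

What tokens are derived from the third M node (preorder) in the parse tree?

[S [M when cond do [M v = e] otherwise [M v = e]]]

v = e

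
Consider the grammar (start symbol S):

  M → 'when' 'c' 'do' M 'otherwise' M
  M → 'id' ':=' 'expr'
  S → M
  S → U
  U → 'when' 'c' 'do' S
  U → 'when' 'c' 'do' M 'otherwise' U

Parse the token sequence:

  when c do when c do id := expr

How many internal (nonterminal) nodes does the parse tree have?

6

[S [U when c do [S [U when c do [S [M id := expr]]]]]]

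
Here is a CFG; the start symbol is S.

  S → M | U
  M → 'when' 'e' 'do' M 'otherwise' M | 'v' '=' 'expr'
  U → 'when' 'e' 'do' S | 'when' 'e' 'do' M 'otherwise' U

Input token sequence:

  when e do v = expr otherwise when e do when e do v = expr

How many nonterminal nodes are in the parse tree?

8

[S [U when e do [M v = expr] otherwise [U when e do [S [U when e do [S [M v = expr]]]]]]]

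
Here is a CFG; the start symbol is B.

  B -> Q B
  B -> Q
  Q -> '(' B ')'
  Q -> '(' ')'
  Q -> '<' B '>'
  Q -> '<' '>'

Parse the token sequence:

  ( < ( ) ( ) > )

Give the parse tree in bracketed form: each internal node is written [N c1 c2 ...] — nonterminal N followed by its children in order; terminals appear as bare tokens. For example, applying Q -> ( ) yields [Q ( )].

[B [Q ( [B [Q < [B [Q ( )] [B [Q ( )]]] >]] )]]

B
Q
( B )
( Q )
( < B > )
( < Q B > )
( < ( ) B > )
( < ( ) Q > )
( < ( ) ( ) > )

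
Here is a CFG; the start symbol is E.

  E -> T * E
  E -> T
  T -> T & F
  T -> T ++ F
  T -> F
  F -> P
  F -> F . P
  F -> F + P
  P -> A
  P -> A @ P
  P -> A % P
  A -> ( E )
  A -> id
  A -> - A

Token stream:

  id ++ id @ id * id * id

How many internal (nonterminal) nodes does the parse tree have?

[E [T [T [F [P [A id]]]] ++ [F [P [A id] @ [P [A id]]]]] * [E [T [F [P [A id]]]] * [E [T [F [P [A id]]]]]]]

21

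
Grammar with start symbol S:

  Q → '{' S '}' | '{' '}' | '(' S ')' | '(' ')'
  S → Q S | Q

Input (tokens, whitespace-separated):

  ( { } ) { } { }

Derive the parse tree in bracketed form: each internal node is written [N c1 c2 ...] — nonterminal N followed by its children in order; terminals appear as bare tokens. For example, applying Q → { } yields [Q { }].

S
Q S
( S ) S
( Q ) S
( { } ) S
( { } ) Q S
( { } ) { } S
( { } ) { } Q
( { } ) { } { }

[S [Q ( [S [Q { }]] )] [S [Q { }] [S [Q { }]]]]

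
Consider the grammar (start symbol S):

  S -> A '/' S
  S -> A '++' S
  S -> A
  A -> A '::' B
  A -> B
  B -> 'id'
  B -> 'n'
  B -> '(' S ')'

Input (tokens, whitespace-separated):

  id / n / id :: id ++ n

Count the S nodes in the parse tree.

[S [A [B id]] / [S [A [B n]] / [S [A [A [B id]] :: [B id]] ++ [S [A [B n]]]]]]

4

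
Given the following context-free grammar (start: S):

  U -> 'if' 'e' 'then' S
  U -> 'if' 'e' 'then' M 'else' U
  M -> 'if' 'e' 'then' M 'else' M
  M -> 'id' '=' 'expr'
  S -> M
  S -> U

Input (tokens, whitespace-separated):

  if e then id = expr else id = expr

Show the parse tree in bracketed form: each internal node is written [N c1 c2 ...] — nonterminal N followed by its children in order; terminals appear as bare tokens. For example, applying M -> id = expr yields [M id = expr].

[S [M if e then [M id = expr] else [M id = expr]]]

S
M
if e then M else M
if e then id = expr else M
if e then id = expr else id = expr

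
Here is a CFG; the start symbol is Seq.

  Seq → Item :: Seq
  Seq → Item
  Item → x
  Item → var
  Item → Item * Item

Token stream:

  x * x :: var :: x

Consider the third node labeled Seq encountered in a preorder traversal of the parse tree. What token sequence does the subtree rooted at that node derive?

[Seq [Item [Item x] * [Item x]] :: [Seq [Item var] :: [Seq [Item x]]]]

x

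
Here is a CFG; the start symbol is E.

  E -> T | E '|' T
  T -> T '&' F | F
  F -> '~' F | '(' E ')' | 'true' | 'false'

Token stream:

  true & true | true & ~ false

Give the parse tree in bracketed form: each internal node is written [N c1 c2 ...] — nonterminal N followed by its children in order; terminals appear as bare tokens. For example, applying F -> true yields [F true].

E
E | T
T | T
T & F | T
F & F | T
true & F | T
true & true | T
true & true | T & F
true & true | F & F
true & true | true & F
true & true | true & ~ F
true & true | true & ~ false

[E [E [T [T [F true]] & [F true]]] | [T [T [F true]] & [F ~ [F false]]]]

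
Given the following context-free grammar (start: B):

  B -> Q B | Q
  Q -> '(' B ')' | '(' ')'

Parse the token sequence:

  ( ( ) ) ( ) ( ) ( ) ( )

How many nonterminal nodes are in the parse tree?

[B [Q ( [B [Q ( )]] )] [B [Q ( )] [B [Q ( )] [B [Q ( )] [B [Q ( )]]]]]]

12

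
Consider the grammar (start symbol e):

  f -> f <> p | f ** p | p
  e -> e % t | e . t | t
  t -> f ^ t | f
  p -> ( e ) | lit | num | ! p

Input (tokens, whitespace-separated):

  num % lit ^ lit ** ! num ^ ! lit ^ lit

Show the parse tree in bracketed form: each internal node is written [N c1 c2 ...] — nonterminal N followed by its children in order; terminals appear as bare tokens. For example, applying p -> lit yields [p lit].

[e [e [t [f [p num]]]] % [t [f [p lit]] ^ [t [f [f [p lit]] ** [p ! [p num]]] ^ [t [f [p ! [p lit]]] ^ [t [f [p lit]]]]]]]

e
e % t
t % t
f % t
p % t
num % t
num % f ^ t
num % p ^ t
num % lit ^ t
num % lit ^ f ^ t
num % lit ^ f ** p ^ t
num % lit ^ p ** p ^ t
num % lit ^ lit ** p ^ t
num % lit ^ lit ** ! p ^ t
num % lit ^ lit ** ! num ^ t
num % lit ^ lit ** ! num ^ f ^ t
num % lit ^ lit ** ! num ^ p ^ t
num % lit ^ lit ** ! num ^ ! p ^ t
num % lit ^ lit ** ! num ^ ! lit ^ t
num % lit ^ lit ** ! num ^ ! lit ^ f
num % lit ^ lit ** ! num ^ ! lit ^ p
num % lit ^ lit ** ! num ^ ! lit ^ lit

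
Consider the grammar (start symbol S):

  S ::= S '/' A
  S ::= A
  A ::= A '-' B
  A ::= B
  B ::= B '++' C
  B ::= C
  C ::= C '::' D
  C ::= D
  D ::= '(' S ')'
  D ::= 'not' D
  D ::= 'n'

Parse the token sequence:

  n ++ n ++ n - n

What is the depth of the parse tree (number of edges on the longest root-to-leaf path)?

8

[S [A [A [B [B [B [C [D n]]] ++ [C [D n]]] ++ [C [D n]]]] - [B [C [D n]]]]]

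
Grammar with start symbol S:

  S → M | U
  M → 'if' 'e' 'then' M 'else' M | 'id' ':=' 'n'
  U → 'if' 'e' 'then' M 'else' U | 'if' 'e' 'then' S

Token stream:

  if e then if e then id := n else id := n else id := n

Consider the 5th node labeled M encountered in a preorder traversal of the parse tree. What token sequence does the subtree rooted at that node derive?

id := n

[S [M if e then [M if e then [M id := n] else [M id := n]] else [M id := n]]]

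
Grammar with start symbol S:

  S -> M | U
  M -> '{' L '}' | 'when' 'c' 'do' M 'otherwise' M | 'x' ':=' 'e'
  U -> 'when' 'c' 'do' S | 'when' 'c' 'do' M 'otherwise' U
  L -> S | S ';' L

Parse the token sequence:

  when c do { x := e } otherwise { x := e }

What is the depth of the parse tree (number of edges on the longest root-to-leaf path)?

[S [M when c do [M { [L [S [M x := e]]] }] otherwise [M { [L [S [M x := e]]] }]]]

6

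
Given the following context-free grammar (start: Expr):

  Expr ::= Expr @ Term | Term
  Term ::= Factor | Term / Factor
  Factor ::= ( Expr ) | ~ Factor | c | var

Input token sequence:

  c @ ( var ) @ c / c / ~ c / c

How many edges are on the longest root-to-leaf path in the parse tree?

[Expr [Expr [Expr [Term [Factor c]]] @ [Term [Factor ( [Expr [Term [Factor var]]] )]]] @ [Term [Term [Term [Term [Factor c]] / [Factor c]] / [Factor ~ [Factor c]]] / [Factor c]]]

7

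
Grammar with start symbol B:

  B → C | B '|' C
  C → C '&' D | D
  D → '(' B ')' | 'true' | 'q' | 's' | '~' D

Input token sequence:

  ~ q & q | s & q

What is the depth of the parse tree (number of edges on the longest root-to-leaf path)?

[B [B [C [C [D ~ [D q]]] & [D q]]] | [C [C [D s]] & [D q]]]

6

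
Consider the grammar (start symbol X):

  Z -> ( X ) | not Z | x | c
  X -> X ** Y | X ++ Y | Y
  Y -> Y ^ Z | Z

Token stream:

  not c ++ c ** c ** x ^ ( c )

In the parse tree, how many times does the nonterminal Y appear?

6

[X [X [X [X [Y [Z not [Z c]]]] ++ [Y [Z c]]] ** [Y [Z c]]] ** [Y [Y [Z x]] ^ [Z ( [X [Y [Z c]]] )]]]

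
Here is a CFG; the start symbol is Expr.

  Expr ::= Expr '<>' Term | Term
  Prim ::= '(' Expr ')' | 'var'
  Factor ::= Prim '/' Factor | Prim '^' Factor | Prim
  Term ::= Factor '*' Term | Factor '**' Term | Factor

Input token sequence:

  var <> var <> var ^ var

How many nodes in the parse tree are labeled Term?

[Expr [Expr [Expr [Term [Factor [Prim var]]]] <> [Term [Factor [Prim var]]]] <> [Term [Factor [Prim var] ^ [Factor [Prim var]]]]]

3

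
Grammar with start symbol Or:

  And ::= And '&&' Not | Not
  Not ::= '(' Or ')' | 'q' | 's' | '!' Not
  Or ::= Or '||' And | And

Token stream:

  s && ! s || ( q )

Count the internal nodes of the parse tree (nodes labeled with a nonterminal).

12

[Or [Or [And [And [Not s]] && [Not ! [Not s]]]] || [And [Not ( [Or [And [Not q]]] )]]]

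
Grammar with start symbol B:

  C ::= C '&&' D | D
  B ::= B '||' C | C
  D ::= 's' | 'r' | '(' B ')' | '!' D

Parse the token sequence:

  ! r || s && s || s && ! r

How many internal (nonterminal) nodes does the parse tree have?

15

[B [B [B [C [D ! [D r]]]] || [C [C [D s]] && [D s]]] || [C [C [D s]] && [D ! [D r]]]]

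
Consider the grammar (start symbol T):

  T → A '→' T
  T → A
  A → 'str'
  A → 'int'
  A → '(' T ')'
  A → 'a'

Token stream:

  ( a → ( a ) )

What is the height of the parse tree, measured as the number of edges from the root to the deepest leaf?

7

[T [A ( [T [A a] → [T [A ( [T [A a]] )]]] )]]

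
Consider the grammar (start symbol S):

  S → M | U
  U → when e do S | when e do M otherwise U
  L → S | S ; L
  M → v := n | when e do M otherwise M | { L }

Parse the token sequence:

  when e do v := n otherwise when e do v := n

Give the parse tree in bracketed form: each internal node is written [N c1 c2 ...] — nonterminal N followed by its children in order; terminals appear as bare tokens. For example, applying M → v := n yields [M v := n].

S
U
when e do M otherwise U
when e do v := n otherwise U
when e do v := n otherwise when e do S
when e do v := n otherwise when e do M
when e do v := n otherwise when e do v := n

[S [U when e do [M v := n] otherwise [U when e do [S [M v := n]]]]]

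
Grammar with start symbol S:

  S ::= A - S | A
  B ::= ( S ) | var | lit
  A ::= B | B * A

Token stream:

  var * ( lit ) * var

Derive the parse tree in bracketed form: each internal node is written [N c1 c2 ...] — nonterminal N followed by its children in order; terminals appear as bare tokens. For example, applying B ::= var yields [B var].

S
A
B * A
var * A
var * B * A
var * ( S ) * A
var * ( A ) * A
var * ( B ) * A
var * ( lit ) * A
var * ( lit ) * B
var * ( lit ) * var

[S [A [B var] * [A [B ( [S [A [B lit]]] )] * [A [B var]]]]]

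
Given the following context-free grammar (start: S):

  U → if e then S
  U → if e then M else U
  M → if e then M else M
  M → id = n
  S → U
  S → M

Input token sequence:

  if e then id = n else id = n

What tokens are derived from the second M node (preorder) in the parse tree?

id = n

[S [M if e then [M id = n] else [M id = n]]]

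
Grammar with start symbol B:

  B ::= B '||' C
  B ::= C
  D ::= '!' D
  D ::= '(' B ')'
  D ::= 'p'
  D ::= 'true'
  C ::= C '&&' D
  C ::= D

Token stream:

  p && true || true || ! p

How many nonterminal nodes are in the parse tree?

[B [B [B [C [C [D p]] && [D true]]] || [C [D true]]] || [C [D ! [D p]]]]

12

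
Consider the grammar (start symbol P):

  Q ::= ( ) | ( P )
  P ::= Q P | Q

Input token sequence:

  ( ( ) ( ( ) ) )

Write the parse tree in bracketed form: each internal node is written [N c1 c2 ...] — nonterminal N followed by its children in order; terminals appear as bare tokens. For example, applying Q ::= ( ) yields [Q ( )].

[P [Q ( [P [Q ( )] [P [Q ( [P [Q ( )]] )]]] )]]

P
Q
( P )
( Q P )
( ( ) P )
( ( ) Q )
( ( ) ( P ) )
( ( ) ( Q ) )
( ( ) ( ( ) ) )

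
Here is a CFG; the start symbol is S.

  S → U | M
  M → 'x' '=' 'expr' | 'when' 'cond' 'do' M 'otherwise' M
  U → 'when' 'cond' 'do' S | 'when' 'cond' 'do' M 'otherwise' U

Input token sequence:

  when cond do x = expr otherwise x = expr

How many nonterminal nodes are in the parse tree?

[S [M when cond do [M x = expr] otherwise [M x = expr]]]

4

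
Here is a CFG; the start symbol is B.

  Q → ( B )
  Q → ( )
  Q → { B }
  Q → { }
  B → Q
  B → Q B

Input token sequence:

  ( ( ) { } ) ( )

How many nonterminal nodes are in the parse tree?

8

[B [Q ( [B [Q ( )] [B [Q { }]]] )] [B [Q ( )]]]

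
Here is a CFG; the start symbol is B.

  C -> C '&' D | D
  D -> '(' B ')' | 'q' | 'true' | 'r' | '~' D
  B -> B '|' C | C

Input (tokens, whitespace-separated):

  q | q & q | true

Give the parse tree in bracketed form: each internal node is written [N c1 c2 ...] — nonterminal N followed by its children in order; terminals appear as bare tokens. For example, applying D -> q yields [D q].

[B [B [B [C [D q]]] | [C [C [D q]] & [D q]]] | [C [D true]]]

B
B | C
B | C | C
C | C | C
D | C | C
q | C | C
q | C & D | C
q | D & D | C
q | q & D | C
q | q & q | C
q | q & q | D
q | q & q | true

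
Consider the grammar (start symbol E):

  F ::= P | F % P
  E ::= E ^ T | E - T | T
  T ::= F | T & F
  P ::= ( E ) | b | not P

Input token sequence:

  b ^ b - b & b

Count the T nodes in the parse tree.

4

[E [E [E [T [F [P b]]]] ^ [T [F [P b]]]] - [T [T [F [P b]]] & [F [P b]]]]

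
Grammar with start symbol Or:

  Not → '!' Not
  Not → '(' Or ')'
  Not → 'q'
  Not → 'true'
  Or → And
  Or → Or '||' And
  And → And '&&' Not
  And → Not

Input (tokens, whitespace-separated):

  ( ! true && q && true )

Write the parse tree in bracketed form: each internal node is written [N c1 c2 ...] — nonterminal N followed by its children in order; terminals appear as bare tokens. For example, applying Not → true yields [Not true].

Or
And
Not
( Or )
( And )
( And && Not )
( And && Not && Not )
( Not && Not && Not )
( ! Not && Not && Not )
( ! true && Not && Not )
( ! true && q && Not )
( ! true && q && true )

[Or [And [Not ( [Or [And [And [And [Not ! [Not true]]] && [Not q]] && [Not true]]] )]]]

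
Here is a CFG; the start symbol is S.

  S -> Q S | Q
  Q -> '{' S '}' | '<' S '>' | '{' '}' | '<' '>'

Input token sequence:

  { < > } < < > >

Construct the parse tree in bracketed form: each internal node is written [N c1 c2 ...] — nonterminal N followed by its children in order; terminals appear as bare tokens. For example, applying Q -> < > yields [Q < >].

[S [Q { [S [Q < >]] }] [S [Q < [S [Q < >]] >]]]

S
Q S
{ S } S
{ Q } S
{ < > } S
{ < > } Q
{ < > } < S >
{ < > } < Q >
{ < > } < < > >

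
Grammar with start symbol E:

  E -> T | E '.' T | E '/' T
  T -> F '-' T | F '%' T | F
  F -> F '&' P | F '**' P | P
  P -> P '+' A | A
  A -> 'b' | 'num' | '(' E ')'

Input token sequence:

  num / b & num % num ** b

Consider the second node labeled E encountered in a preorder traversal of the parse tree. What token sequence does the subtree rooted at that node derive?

[E [E [T [F [P [A num]]]]] / [T [F [F [P [A b]]] & [P [A num]]] % [T [F [F [P [A num]]] ** [P [A b]]]]]]

num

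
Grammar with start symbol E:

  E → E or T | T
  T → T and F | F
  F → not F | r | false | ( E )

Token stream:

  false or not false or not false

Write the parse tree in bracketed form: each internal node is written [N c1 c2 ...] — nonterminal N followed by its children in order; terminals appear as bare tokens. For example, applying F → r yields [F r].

E
E or T
E or T or T
T or T or T
F or T or T
false or T or T
false or F or T
false or not F or T
false or not false or T
false or not false or F
false or not false or not F
false or not false or not false

[E [E [E [T [F false]]] or [T [F not [F false]]]] or [T [F not [F false]]]]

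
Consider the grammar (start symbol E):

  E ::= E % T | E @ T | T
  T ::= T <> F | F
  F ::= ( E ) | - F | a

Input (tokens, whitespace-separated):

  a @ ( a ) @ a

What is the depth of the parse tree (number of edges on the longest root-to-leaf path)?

[E [E [E [T [F a]]] @ [T [F ( [E [T [F a]]] )]]] @ [T [F a]]]

7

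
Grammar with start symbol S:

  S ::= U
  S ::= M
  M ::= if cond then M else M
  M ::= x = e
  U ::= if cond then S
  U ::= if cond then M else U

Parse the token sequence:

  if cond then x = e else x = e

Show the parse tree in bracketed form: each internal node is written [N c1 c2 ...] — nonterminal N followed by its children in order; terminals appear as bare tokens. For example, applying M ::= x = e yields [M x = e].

[S [M if cond then [M x = e] else [M x = e]]]

S
M
if cond then M else M
if cond then x = e else M
if cond then x = e else x = e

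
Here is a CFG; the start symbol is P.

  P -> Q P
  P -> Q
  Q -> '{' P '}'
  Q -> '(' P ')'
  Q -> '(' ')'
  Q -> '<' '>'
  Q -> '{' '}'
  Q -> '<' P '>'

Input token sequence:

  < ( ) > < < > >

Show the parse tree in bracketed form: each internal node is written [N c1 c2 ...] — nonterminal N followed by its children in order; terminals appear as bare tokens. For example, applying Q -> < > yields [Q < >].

[P [Q < [P [Q ( )]] >] [P [Q < [P [Q < >]] >]]]

P
Q P
< P > P
< Q > P
< ( ) > P
< ( ) > Q
< ( ) > < P >
< ( ) > < Q >
< ( ) > < < > >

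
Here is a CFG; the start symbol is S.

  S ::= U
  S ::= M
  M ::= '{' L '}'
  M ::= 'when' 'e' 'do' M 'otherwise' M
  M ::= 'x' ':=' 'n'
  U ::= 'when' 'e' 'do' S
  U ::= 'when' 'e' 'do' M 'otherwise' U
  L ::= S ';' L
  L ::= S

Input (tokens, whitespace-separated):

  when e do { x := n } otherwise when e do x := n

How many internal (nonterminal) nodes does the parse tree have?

[S [U when e do [M { [L [S [M x := n]]] }] otherwise [U when e do [S [M x := n]]]]]

9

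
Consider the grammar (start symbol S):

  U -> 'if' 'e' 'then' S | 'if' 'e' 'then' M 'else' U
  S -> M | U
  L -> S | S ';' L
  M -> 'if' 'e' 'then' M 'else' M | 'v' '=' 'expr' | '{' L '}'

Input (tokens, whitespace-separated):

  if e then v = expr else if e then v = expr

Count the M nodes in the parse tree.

[S [U if e then [M v = expr] else [U if e then [S [M v = expr]]]]]

2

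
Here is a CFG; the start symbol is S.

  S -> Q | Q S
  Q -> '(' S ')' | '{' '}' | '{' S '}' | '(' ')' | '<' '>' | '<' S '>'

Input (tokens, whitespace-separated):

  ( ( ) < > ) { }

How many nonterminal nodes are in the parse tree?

[S [Q ( [S [Q ( )] [S [Q < >]]] )] [S [Q { }]]]

8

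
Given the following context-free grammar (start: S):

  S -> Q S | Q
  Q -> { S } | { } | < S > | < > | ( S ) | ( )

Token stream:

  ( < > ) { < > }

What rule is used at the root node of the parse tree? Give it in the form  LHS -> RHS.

S -> Q S

[S [Q ( [S [Q < >]] )] [S [Q { [S [Q < >]] }]]]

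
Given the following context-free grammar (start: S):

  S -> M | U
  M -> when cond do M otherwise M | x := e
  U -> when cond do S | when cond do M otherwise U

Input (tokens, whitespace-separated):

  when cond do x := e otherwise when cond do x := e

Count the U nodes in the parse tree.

[S [U when cond do [M x := e] otherwise [U when cond do [S [M x := e]]]]]

2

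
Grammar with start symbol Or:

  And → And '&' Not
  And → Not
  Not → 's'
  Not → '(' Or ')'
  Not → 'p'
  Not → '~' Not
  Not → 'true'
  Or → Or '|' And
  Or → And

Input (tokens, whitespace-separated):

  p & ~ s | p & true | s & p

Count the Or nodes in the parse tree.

3

[Or [Or [Or [And [And [Not p]] & [Not ~ [Not s]]]] | [And [And [Not p]] & [Not true]]] | [And [And [Not s]] & [Not p]]]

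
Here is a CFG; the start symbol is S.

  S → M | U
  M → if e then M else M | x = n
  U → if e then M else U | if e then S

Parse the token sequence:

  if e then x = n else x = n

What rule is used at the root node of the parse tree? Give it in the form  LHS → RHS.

S → M

[S [M if e then [M x = n] else [M x = n]]]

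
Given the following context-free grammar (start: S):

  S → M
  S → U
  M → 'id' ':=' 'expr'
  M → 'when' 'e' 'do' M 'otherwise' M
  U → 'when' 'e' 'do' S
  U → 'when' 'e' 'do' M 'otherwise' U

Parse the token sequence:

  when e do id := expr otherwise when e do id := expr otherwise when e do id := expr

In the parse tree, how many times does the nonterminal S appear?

2

[S [U when e do [M id := expr] otherwise [U when e do [M id := expr] otherwise [U when e do [S [M id := expr]]]]]]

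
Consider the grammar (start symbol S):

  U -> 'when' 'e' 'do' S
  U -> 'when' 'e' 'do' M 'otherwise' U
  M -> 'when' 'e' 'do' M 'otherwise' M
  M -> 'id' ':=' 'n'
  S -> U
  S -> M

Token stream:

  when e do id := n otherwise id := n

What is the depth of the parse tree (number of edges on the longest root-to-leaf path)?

3

[S [M when e do [M id := n] otherwise [M id := n]]]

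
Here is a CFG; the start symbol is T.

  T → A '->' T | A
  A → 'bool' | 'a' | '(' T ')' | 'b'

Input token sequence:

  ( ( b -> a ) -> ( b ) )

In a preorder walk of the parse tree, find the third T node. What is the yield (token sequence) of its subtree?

[T [A ( [T [A ( [T [A b] -> [T [A a]]] )] -> [T [A ( [T [A b]] )]]] )]]

b -> a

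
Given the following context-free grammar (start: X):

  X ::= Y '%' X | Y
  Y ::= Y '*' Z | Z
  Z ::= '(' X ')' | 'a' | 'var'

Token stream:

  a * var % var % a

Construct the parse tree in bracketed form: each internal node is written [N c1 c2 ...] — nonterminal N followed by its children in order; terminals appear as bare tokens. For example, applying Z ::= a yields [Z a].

[X [Y [Y [Z a]] * [Z var]] % [X [Y [Z var]] % [X [Y [Z a]]]]]

X
Y % X
Y * Z % X
Z * Z % X
a * Z % X
a * var % X
a * var % Y % X
a * var % Z % X
a * var % var % X
a * var % var % Y
a * var % var % Z
a * var % var % a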